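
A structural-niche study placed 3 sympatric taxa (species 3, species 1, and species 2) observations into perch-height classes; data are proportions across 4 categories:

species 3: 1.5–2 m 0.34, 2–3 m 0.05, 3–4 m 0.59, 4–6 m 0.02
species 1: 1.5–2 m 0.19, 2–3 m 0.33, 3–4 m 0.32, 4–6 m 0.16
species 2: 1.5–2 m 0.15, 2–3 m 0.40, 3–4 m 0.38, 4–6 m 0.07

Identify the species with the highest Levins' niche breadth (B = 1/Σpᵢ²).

species 1

Σp_3ᵢ² = 0.34² + 0.05² + 0.59² + 0.02² = 0.1156 + 0.0025 + 0.3481 + 0.0004 = 0.4666
B_3 = 1 / 0.4666 = 2.1432
Σp_1ᵢ² = 0.19² + 0.33² + 0.32² + 0.16² = 0.0361 + 0.1089 + 0.1024 + 0.0256 = 0.2730
B_1 = 1 / 0.2730 = 3.6630
Σp_2ᵢ² = 0.15² + 0.40² + 0.38² + 0.07² = 0.0225 + 0.1600 + 0.1444 + 0.0049 = 0.3318
B_2 = 1 / 0.3318 = 3.0139
Highest B → broadest niche (most generalist): species 1 (B = 3.66).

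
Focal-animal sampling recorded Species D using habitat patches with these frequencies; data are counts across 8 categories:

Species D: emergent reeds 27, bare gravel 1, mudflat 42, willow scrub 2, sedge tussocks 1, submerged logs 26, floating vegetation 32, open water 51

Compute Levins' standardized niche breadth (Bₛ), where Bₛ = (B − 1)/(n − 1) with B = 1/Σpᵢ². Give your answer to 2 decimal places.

0.55

Proportions for Species D (n=182): 27/182=0.1484, 1/182=0.0055, 42/182=0.2308, 2/182=0.0110, 1/182=0.0055, 26/182=0.1429, 32/182=0.1758, 51/182=0.2802
Σpᵢ² = 0.1484² + 0.0055² + 0.2308² + 0.0110² + 0.0055² + 0.1429² + 0.1758² + 0.2802² = 0.022023 + 0.000030 + 0.053269 + 0.000121 + 0.000030 + 0.020420 + 0.030906 + 0.078512 = 0.205311
B = 1 / 0.205311 = 4.8707
Bₛ = (B − 1)/(n − 1) = (4.8707 − 1)/(8 − 1) = 3.8707/7 = 0.5530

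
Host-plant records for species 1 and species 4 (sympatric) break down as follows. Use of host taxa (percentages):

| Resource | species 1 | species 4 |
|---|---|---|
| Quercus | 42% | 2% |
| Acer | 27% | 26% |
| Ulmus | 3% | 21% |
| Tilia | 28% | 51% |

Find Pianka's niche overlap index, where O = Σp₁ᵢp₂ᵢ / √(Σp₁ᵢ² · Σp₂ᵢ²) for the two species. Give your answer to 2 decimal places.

Convert percentages to proportions (divide by 100).
Σ p₁ᵢp₂ᵢ = 0.0084 + 0.0702 + 0.0063 + 0.1428 = 0.2277
Σp_1ᵢ² = 0.42² + 0.27² + 0.03² + 0.28² = 0.1764 + 0.0729 + 0.0009 + 0.0784 = 0.3286
Σp_2ᵢ² = 0.02² + 0.26² + 0.21² + 0.51² = 0.0004 + 0.0676 + 0.0441 + 0.2601 = 0.3722
O = 0.2277 / √(0.3286 × 0.3722) = 0.2277 / 0.34972 = 0.6511

0.65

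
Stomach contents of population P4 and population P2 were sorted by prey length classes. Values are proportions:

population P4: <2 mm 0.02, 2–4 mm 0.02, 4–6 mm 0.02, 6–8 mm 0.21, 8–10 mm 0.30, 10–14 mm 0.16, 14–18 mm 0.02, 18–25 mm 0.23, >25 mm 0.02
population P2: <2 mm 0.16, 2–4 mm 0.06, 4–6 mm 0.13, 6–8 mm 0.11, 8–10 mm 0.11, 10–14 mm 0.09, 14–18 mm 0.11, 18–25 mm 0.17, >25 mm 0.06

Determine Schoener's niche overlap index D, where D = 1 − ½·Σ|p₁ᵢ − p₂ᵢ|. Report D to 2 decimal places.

Σ|p₁ᵢ − p₂ᵢ| = 0.14 + 0.04 + 0.11 + 0.10 + 0.19 + 0.07 + 0.09 + 0.06 + 0.04 = 0.84
D = 1 − ½ × 0.84 = 1 − 0.420 = 0.5800

0.58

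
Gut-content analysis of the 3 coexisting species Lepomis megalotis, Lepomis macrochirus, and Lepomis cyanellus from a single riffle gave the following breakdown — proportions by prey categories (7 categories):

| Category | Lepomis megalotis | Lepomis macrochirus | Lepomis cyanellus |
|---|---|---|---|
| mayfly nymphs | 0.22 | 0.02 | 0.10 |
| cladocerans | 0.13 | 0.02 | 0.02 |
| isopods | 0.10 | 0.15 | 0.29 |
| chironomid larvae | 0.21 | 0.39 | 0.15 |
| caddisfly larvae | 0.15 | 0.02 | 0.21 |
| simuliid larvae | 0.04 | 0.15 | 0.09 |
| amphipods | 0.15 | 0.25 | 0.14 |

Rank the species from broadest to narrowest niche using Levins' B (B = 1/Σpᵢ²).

Σp_megaᵢ² = 0.22² + 0.13² + 0.10² + 0.21² + 0.15² + 0.04² + 0.15² = 0.0484 + 0.0169 + 0.0100 + 0.0441 + 0.0225 + 0.0016 + 0.0225 = 0.1660
B_mega = 1 / 0.1660 = 6.0241
Σp_macrᵢ² = 0.02² + 0.02² + 0.15² + 0.39² + 0.02² + 0.15² + 0.25² = 0.0004 + 0.0004 + 0.0225 + 0.1521 + 0.0004 + 0.0225 + 0.0625 = 0.2608
B_macr = 1 / 0.2608 = 3.8344
Σp_cyanᵢ² = 0.10² + 0.02² + 0.29² + 0.15² + 0.21² + 0.09² + 0.14² = 0.0100 + 0.0004 + 0.0841 + 0.0225 + 0.0441 + 0.0081 + 0.0196 = 0.1888
B_cyan = 1 / 0.1888 = 5.2966
Ranking by B (broadest → narrowest): Lepomis megalotis (6.02) > Lepomis cyanellus (5.30) > Lepomis macrochirus (3.83)

Lepomis megalotis > Lepomis cyanellus > Lepomis macrochirus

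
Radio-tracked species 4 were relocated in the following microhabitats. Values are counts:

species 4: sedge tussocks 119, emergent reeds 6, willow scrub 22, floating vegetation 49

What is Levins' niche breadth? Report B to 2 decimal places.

Proportions for species 4 (n=196): 119/196=0.6071, 6/196=0.0306, 22/196=0.1122, 49/196=0.2500
Σpᵢ² = 0.6071² + 0.0306² + 0.1122² + 0.2500² = 0.368570 + 0.000936 + 0.012589 + 0.062500 = 0.444595
B = 1 / 0.444595 = 2.2492

2.25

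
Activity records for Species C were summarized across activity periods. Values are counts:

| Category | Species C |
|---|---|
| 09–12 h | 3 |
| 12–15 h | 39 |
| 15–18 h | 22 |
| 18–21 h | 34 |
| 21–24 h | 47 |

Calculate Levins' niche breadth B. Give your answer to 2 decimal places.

3.91

Proportions for Species C (n=145): 3/145=0.0207, 39/145=0.2690, 22/145=0.1517, 34/145=0.2345, 47/145=0.3241
Σpᵢ² = 0.0207² + 0.2690² + 0.1517² + 0.2345² + 0.3241² = 0.000428 + 0.072361 + 0.023013 + 0.054990 + 0.105041 = 0.255833
B = 1 / 0.255833 = 3.9088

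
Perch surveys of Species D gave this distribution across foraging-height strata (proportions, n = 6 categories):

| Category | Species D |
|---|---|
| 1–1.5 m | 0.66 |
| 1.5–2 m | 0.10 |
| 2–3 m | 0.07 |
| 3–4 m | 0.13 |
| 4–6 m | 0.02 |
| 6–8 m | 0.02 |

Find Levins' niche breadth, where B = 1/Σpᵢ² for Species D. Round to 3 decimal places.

Σpᵢ² = 0.66² + 0.10² + 0.07² + 0.13² + 0.02² + 0.02² = 0.4356 + 0.0100 + 0.0049 + 0.0169 + 0.0004 + 0.0004 = 0.4682
B = 1 / 0.4682 = 2.13584

2.136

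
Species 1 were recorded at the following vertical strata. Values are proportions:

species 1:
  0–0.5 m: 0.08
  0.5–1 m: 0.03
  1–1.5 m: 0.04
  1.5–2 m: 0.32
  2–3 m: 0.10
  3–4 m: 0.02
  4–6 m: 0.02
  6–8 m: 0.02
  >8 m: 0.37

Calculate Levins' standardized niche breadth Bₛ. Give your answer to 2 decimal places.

Σpᵢ² = 0.08² + 0.03² + 0.04² + 0.32² + 0.10² + 0.02² + 0.02² + 0.02² + 0.37² = 0.0064 + 0.0009 + 0.0016 + 0.1024 + 0.0100 + 0.0004 + 0.0004 + 0.0004 + 0.1369 = 0.2594
B = 1 / 0.2594 = 3.8551
Bₛ = (B − 1)/(n − 1) = (3.8551 − 1)/(9 − 1) = 2.8551/8 = 0.3569

0.36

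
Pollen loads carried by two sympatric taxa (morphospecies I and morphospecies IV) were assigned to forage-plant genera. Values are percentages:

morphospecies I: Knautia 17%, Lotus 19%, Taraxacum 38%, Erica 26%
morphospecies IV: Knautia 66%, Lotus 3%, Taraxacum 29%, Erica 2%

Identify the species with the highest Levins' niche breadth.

morphospecies I

Convert percentages to proportions (divide by 100).
Σp_Iᵢ² = 0.17² + 0.19² + 0.38² + 0.26² = 0.0289 + 0.0361 + 0.1444 + 0.0676 = 0.2770
B_I = 1 / 0.2770 = 3.6101
Σp_IVᵢ² = 0.66² + 0.03² + 0.29² + 0.02² = 0.4356 + 0.0009 + 0.0841 + 0.0004 = 0.5210
B_IV = 1 / 0.5210 = 1.9194
Highest B → broadest niche (most generalist): morphospecies I (B = 3.61).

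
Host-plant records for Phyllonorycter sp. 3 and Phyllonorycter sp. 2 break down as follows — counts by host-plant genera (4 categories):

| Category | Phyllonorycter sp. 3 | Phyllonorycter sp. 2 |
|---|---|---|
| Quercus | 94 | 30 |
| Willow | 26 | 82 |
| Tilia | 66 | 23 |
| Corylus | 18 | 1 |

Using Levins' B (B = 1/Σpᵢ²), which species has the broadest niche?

Proportions for Phyllonorycter sp. 3 (n=204): 94/204=0.4608, 26/204=0.1275, 66/204=0.3235, 18/204=0.0882
Proportions for Phyllonorycter sp. 2 (n=136): 30/136=0.2206, 82/136=0.6029, 23/136=0.1691, 1/136=0.0074
Σp_3ᵢ² = 0.4608² + 0.1275² + 0.3235² + 0.0882² = 0.212337 + 0.016256 + 0.104652 + 0.007779 = 0.341024
B_3 = 1 / 0.341024 = 2.9323
Σp_2ᵢ² = 0.2206² + 0.6029² + 0.1691² + 0.0074² = 0.048664 + 0.363488 + 0.028595 + 0.000055 = 0.440802
B_2 = 1 / 0.440802 = 2.2686
Highest B → broadest niche (most generalist): Phyllonorycter sp. 3 (B = 2.93).

Phyllonorycter sp. 3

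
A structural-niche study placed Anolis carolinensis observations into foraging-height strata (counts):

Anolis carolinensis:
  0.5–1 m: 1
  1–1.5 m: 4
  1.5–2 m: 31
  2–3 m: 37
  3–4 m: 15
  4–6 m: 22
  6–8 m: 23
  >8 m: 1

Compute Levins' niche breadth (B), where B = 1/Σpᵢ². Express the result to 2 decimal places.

Proportions for Anolis carolinensis (n=134): 1/134=0.0075, 4/134=0.0299, 31/134=0.2313, 37/134=0.2761, 15/134=0.1119, 22/134=0.1642, 23/134=0.1716, 1/134=0.0075
Σpᵢ² = 0.0075² + 0.0299² + 0.2313² + 0.2761² + 0.1119² + 0.1642² + 0.1716² + 0.0075² = 0.000056 + 0.000894 + 0.053500 + 0.076231 + 0.012522 + 0.026962 + 0.029447 + 0.000056 = 0.199668
B = 1 / 0.199668 = 5.0083

5.01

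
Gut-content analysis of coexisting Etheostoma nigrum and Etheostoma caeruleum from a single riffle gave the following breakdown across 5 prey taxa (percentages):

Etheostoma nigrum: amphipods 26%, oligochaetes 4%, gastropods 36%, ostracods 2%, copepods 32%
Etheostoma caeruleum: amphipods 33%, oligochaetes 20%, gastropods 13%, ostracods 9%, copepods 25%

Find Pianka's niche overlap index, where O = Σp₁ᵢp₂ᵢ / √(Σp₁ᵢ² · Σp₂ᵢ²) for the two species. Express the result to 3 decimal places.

0.833

Convert percentages to proportions (divide by 100).
Σ p₁ᵢp₂ᵢ = 0.0858 + 0.0080 + 0.0468 + 0.0018 + 0.0800 = 0.2224
Σp_1ᵢ² = 0.26² + 0.04² + 0.36² + 0.02² + 0.32² = 0.0676 + 0.0016 + 0.1296 + 0.0004 + 0.1024 = 0.3016
Σp_2ᵢ² = 0.33² + 0.20² + 0.13² + 0.09² + 0.25² = 0.1089 + 0.0400 + 0.0169 + 0.0081 + 0.0625 = 0.2364
O = 0.2224 / √(0.3016 × 0.2364) = 0.2224 / 0.267017 = 0.83291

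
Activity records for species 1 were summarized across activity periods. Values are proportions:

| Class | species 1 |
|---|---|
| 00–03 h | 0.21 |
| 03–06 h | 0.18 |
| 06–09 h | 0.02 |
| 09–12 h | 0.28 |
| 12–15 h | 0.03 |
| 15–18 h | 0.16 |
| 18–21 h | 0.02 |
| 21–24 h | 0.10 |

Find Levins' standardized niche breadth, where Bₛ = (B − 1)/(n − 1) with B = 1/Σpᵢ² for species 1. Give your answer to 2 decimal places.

0.60

Σpᵢ² = 0.21² + 0.18² + 0.02² + 0.28² + 0.03² + 0.16² + 0.02² + 0.10² = 0.0441 + 0.0324 + 0.0004 + 0.0784 + 0.0009 + 0.0256 + 0.0004 + 0.0100 = 0.1922
B = 1 / 0.1922 = 5.2029
Bₛ = (B − 1)/(n − 1) = (5.2029 − 1)/(8 − 1) = 4.2029/7 = 0.6004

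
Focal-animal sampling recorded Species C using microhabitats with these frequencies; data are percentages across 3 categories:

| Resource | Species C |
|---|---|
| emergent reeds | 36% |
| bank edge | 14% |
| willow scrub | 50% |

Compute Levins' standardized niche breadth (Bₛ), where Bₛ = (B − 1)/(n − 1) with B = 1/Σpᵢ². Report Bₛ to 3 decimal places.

0.753

Convert percentages to proportions (divide by 100).
Σpᵢ² = 0.36² + 0.14² + 0.50² = 0.1296 + 0.0196 + 0.2500 = 0.3992
B = 1 / 0.3992 = 2.50501
Bₛ = (B − 1)/(n − 1) = (2.50501 − 1)/(3 − 1) = 1.50501/2 = 0.75251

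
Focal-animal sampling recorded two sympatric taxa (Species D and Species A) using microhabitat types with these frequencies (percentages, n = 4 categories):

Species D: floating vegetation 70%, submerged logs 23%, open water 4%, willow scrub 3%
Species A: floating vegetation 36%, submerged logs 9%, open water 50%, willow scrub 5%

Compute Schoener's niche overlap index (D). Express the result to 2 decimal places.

Convert percentages to proportions (divide by 100).
Σ|p₁ᵢ − p₂ᵢ| = 0.34 + 0.14 + 0.46 + 0.02 = 0.96
D = 1 − ½ × 0.96 = 1 − 0.480 = 0.5200

0.52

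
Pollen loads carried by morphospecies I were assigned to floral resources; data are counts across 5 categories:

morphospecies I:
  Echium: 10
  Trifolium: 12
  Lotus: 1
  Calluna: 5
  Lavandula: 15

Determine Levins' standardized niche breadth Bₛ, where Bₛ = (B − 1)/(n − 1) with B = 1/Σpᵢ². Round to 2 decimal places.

Proportions for morphospecies I (n=43): 10/43=0.2326, 12/43=0.2791, 1/43=0.0233, 5/43=0.1163, 15/43=0.3488
Σpᵢ² = 0.2326² + 0.2791² + 0.0233² + 0.1163² + 0.3488² = 0.054103 + 0.077897 + 0.000543 + 0.013526 + 0.121661 = 0.267730
B = 1 / 0.267730 = 3.7351
Bₛ = (B − 1)/(n − 1) = (3.7351 − 1)/(5 − 1) = 2.7351/4 = 0.6838

0.68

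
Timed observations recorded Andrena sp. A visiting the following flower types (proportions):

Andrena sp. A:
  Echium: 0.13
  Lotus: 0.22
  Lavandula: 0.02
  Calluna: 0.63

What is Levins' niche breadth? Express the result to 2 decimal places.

Σpᵢ² = 0.13² + 0.22² + 0.02² + 0.63² = 0.0169 + 0.0484 + 0.0004 + 0.3969 = 0.4626
B = 1 / 0.4626 = 2.1617

2.16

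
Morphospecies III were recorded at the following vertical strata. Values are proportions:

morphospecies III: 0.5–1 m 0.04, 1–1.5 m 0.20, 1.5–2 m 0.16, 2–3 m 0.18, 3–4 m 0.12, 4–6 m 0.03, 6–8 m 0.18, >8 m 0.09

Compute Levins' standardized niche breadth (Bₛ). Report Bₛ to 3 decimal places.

0.776

Σpᵢ² = 0.04² + 0.20² + 0.16² + 0.18² + 0.12² + 0.03² + 0.18² + 0.09² = 0.0016 + 0.0400 + 0.0256 + 0.0324 + 0.0144 + 0.0009 + 0.0324 + 0.0081 = 0.1554
B = 1 / 0.1554 = 6.43501
Bₛ = (B − 1)/(n − 1) = (6.43501 − 1)/(8 − 1) = 5.43501/7 = 0.77643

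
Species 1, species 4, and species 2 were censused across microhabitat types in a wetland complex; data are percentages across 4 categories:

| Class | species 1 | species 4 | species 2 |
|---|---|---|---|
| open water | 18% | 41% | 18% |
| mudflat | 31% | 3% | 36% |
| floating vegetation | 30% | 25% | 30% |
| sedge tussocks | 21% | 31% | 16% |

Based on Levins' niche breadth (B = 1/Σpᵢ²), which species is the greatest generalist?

species 1

Convert percentages to proportions (divide by 100).
Σp_1ᵢ² = 0.18² + 0.31² + 0.30² + 0.21² = 0.0324 + 0.0961 + 0.0900 + 0.0441 = 0.2626
B_1 = 1 / 0.2626 = 3.8081
Σp_4ᵢ² = 0.41² + 0.03² + 0.25² + 0.31² = 0.1681 + 0.0009 + 0.0625 + 0.0961 = 0.3276
B_4 = 1 / 0.3276 = 3.0525
Σp_2ᵢ² = 0.18² + 0.36² + 0.30² + 0.16² = 0.0324 + 0.1296 + 0.0900 + 0.0256 = 0.2776
B_2 = 1 / 0.2776 = 3.6023
Highest B → broadest niche (most generalist): species 1 (B = 3.81).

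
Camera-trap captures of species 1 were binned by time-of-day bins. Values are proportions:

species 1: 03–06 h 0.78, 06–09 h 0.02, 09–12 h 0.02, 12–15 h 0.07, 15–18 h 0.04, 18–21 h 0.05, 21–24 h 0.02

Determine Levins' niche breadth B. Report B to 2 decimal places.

1.62

Σpᵢ² = 0.78² + 0.02² + 0.02² + 0.07² + 0.04² + 0.05² + 0.02² = 0.6084 + 0.0004 + 0.0004 + 0.0049 + 0.0016 + 0.0025 + 0.0004 = 0.6186
B = 1 / 0.6186 = 1.6166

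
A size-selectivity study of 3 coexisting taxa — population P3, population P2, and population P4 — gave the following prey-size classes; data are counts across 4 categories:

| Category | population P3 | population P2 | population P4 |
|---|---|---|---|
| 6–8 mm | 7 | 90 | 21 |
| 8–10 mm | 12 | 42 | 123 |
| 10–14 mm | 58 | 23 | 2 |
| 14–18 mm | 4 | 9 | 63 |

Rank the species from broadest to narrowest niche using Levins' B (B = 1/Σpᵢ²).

Proportions for population P3 (n=81): 7/81=0.0864, 12/81=0.1481, 58/81=0.7160, 4/81=0.0494
Proportions for population P2 (n=164): 90/164=0.5488, 42/164=0.2561, 23/164=0.1402, 9/164=0.0549
Proportions for population P4 (n=209): 21/209=0.1005, 123/209=0.5885, 2/209=0.0096, 63/209=0.3014
Σp_P3ᵢ² = 0.0864² + 0.1481² + 0.7160² + 0.0494² = 0.007465 + 0.021934 + 0.512656 + 0.002440 = 0.544495
B_P3 = 1 / 0.544495 = 1.8366
Σp_P2ᵢ² = 0.5488² + 0.2561² + 0.1402² + 0.0549² = 0.301181 + 0.065587 + 0.019656 + 0.003014 = 0.389438
B_P2 = 1 / 0.389438 = 2.5678
Σp_P4ᵢ² = 0.1005² + 0.5885² + 0.0096² + 0.3014² = 0.010100 + 0.346332 + 0.000092 + 0.090842 = 0.447366
B_P4 = 1 / 0.447366 = 2.2353
Ranking by B (broadest → narrowest): population P2 (2.57) > population P4 (2.24) > population P3 (1.84)

population P2 > population P4 > population P3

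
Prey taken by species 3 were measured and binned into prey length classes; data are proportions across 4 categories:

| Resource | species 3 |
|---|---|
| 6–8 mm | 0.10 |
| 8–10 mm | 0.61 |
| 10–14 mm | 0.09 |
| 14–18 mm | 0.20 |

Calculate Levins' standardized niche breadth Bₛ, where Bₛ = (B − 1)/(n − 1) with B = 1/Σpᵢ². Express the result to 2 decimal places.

Σpᵢ² = 0.10² + 0.61² + 0.09² + 0.20² = 0.0100 + 0.3721 + 0.0081 + 0.0400 = 0.4302
B = 1 / 0.4302 = 2.3245
Bₛ = (B − 1)/(n − 1) = (2.3245 − 1)/(4 − 1) = 1.3245/3 = 0.4415

0.44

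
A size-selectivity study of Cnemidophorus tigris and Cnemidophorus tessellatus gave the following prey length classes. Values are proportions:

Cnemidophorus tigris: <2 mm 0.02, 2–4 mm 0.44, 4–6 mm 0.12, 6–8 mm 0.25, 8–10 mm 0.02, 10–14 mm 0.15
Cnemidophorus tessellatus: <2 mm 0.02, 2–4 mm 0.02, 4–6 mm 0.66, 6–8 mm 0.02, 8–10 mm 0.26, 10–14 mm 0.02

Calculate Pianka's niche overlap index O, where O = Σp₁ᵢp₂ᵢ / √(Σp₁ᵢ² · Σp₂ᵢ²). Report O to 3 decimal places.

Σ p₁ᵢp₂ᵢ = 0.0004 + 0.0088 + 0.0792 + 0.0050 + 0.0052 + 0.0030 = 0.1016
Σp_1ᵢ² = 0.02² + 0.44² + 0.12² + 0.25² + 0.02² + 0.15² = 0.0004 + 0.1936 + 0.0144 + 0.0625 + 0.0004 + 0.0225 = 0.2938
Σp_2ᵢ² = 0.02² + 0.02² + 0.66² + 0.02² + 0.26² + 0.02² = 0.0004 + 0.0004 + 0.4356 + 0.0004 + 0.0676 + 0.0004 = 0.5048
O = 0.1016 / √(0.2938 × 0.5048) = 0.1016 / 0.385111 = 0.26382

0.264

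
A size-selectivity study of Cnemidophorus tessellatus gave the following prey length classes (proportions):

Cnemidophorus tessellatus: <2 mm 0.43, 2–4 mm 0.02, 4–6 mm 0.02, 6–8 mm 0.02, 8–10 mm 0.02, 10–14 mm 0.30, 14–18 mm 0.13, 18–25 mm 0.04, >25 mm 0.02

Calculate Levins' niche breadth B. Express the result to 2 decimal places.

3.39

Σpᵢ² = 0.43² + 0.02² + 0.02² + 0.02² + 0.02² + 0.30² + 0.13² + 0.04² + 0.02² = 0.1849 + 0.0004 + 0.0004 + 0.0004 + 0.0004 + 0.0900 + 0.0169 + 0.0016 + 0.0004 = 0.2954
B = 1 / 0.2954 = 3.3852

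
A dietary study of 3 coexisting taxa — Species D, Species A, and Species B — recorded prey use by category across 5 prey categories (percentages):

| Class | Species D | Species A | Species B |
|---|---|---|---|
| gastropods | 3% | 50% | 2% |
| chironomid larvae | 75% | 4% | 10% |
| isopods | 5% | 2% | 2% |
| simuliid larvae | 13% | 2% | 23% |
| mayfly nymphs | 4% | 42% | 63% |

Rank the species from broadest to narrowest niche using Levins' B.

Convert percentages to proportions (divide by 100).
Σp_Dᵢ² = 0.03² + 0.75² + 0.05² + 0.13² + 0.04² = 0.0009 + 0.5625 + 0.0025 + 0.0169 + 0.0016 = 0.5844
B_D = 1 / 0.5844 = 1.7112
Σp_Aᵢ² = 0.50² + 0.04² + 0.02² + 0.02² + 0.42² = 0.2500 + 0.0016 + 0.0004 + 0.0004 + 0.1764 = 0.4288
B_A = 1 / 0.4288 = 2.3321
Σp_Bᵢ² = 0.02² + 0.10² + 0.02² + 0.23² + 0.63² = 0.0004 + 0.0100 + 0.0004 + 0.0529 + 0.3969 = 0.4606
B_B = 1 / 0.4606 = 2.1711
Ranking by B (broadest → narrowest): Species A (2.33) > Species B (2.17) > Species D (1.71)

Species A > Species B > Species D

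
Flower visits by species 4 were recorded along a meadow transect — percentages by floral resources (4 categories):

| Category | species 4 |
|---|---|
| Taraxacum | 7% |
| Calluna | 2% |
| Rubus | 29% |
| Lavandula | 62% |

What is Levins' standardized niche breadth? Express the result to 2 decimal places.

Convert percentages to proportions (divide by 100).
Σpᵢ² = 0.07² + 0.02² + 0.29² + 0.62² = 0.0049 + 0.0004 + 0.0841 + 0.3844 = 0.4738
B = 1 / 0.4738 = 2.1106
Bₛ = (B − 1)/(n − 1) = (2.1106 − 1)/(4 − 1) = 1.1106/3 = 0.3702

0.37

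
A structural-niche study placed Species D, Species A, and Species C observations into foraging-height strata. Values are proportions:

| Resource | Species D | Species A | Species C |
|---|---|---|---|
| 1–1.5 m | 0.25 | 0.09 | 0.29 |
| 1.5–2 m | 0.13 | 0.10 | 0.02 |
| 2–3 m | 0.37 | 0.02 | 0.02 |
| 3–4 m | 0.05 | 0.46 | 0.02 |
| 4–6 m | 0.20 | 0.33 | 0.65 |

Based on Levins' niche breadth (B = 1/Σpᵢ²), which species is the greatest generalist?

Species D

Σp_Dᵢ² = 0.25² + 0.13² + 0.37² + 0.05² + 0.20² = 0.0625 + 0.0169 + 0.1369 + 0.0025 + 0.0400 = 0.2588
B_D = 1 / 0.2588 = 3.8640
Σp_Aᵢ² = 0.09² + 0.10² + 0.02² + 0.46² + 0.33² = 0.0081 + 0.0100 + 0.0004 + 0.2116 + 0.1089 = 0.3390
B_A = 1 / 0.3390 = 2.9499
Σp_Cᵢ² = 0.29² + 0.02² + 0.02² + 0.02² + 0.65² = 0.0841 + 0.0004 + 0.0004 + 0.0004 + 0.4225 = 0.5078
B_C = 1 / 0.5078 = 1.9693
Highest B → broadest niche (most generalist): Species D (B = 3.86).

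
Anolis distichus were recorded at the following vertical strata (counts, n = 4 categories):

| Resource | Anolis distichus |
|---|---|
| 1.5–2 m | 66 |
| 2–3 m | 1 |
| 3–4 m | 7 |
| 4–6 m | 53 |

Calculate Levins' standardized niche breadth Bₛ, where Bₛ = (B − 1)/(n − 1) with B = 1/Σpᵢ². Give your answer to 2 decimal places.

Proportions for Anolis distichus (n=127): 66/127=0.5197, 1/127=0.0079, 7/127=0.0551, 53/127=0.4173
Σpᵢ² = 0.5197² + 0.0079² + 0.0551² + 0.4173² = 0.270088 + 0.000062 + 0.003036 + 0.174139 = 0.447325
B = 1 / 0.447325 = 2.2355
Bₛ = (B − 1)/(n − 1) = (2.2355 − 1)/(4 − 1) = 1.2355/3 = 0.4118

0.41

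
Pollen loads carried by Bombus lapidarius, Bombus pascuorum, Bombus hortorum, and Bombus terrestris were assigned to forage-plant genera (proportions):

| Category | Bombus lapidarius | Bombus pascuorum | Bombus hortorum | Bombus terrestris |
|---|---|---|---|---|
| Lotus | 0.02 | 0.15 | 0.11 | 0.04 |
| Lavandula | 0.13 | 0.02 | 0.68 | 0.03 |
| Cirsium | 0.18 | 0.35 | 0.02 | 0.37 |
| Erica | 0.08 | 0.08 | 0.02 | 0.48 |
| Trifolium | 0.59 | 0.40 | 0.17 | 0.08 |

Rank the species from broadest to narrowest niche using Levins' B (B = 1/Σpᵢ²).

Bombus pascuorum > Bombus terrestris > Bombus lapidarius > Bombus hortorum

Σp_lapiᵢ² = 0.02² + 0.13² + 0.18² + 0.08² + 0.59² = 0.0004 + 0.0169 + 0.0324 + 0.0064 + 0.3481 = 0.4042
B_lapi = 1 / 0.4042 = 2.4740
Σp_pascᵢ² = 0.15² + 0.02² + 0.35² + 0.08² + 0.40² = 0.0225 + 0.0004 + 0.1225 + 0.0064 + 0.1600 = 0.3118
B_pasc = 1 / 0.3118 = 3.2072
Σp_hortᵢ² = 0.11² + 0.68² + 0.02² + 0.02² + 0.17² = 0.0121 + 0.4624 + 0.0004 + 0.0004 + 0.0289 = 0.5042
B_hort = 1 / 0.5042 = 1.9833
Σp_terrᵢ² = 0.04² + 0.03² + 0.37² + 0.48² + 0.08² = 0.0016 + 0.0009 + 0.1369 + 0.2304 + 0.0064 = 0.3762
B_terr = 1 / 0.3762 = 2.6582
Ranking by B (broadest → narrowest): Bombus pascuorum (3.21) > Bombus terrestris (2.66) > Bombus lapidarius (2.47) > Bombus hortorum (1.98)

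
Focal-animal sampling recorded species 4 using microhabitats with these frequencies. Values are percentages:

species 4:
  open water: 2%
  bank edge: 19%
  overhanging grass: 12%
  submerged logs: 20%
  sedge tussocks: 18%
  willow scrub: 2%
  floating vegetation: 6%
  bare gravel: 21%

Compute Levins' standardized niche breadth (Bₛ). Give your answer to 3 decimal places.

Convert percentages to proportions (divide by 100).
Σpᵢ² = 0.02² + 0.19² + 0.12² + 0.20² + 0.18² + 0.02² + 0.06² + 0.21² = 0.0004 + 0.0361 + 0.0144 + 0.0400 + 0.0324 + 0.0004 + 0.0036 + 0.0441 = 0.1714
B = 1 / 0.1714 = 5.83431
Bₛ = (B − 1)/(n − 1) = (5.83431 − 1)/(8 − 1) = 4.83431/7 = 0.69062

0.691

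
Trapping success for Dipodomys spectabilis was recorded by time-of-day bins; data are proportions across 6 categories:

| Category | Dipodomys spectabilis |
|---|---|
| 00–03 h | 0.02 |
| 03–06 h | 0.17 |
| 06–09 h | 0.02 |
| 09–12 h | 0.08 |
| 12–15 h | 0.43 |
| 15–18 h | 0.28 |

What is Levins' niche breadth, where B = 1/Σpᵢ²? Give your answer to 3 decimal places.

3.340

Σpᵢ² = 0.02² + 0.17² + 0.02² + 0.08² + 0.43² + 0.28² = 0.0004 + 0.0289 + 0.0004 + 0.0064 + 0.1849 + 0.0784 = 0.2994
B = 1 / 0.2994 = 3.34001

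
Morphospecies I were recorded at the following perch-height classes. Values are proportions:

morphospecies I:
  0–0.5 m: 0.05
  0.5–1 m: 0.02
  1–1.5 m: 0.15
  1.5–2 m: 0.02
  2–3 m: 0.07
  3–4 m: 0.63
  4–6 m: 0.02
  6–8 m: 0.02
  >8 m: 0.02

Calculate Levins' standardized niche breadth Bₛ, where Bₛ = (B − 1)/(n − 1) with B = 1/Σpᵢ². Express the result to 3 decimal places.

Σpᵢ² = 0.05² + 0.02² + 0.15² + 0.02² + 0.07² + 0.63² + 0.02² + 0.02² + 0.02² = 0.0025 + 0.0004 + 0.0225 + 0.0004 + 0.0049 + 0.3969 + 0.0004 + 0.0004 + 0.0004 = 0.4288
B = 1 / 0.4288 = 2.33209
Bₛ = (B − 1)/(n − 1) = (2.33209 − 1)/(9 − 1) = 1.33209/8 = 0.16651

0.167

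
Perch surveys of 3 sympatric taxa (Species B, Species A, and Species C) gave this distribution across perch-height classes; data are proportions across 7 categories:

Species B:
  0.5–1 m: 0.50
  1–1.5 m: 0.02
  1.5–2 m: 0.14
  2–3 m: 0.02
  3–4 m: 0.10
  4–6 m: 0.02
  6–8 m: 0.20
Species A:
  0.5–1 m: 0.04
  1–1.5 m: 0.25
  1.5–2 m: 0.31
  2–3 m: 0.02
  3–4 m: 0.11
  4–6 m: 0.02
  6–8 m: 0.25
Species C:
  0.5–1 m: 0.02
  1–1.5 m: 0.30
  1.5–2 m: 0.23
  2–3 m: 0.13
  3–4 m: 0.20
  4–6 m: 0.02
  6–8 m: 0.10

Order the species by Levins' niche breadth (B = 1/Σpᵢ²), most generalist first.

Species C > Species A > Species B

Σp_Bᵢ² = 0.50² + 0.02² + 0.14² + 0.02² + 0.10² + 0.02² + 0.20² = 0.2500 + 0.0004 + 0.0196 + 0.0004 + 0.0100 + 0.0004 + 0.0400 = 0.3208
B_B = 1 / 0.3208 = 3.1172
Σp_Aᵢ² = 0.04² + 0.25² + 0.31² + 0.02² + 0.11² + 0.02² + 0.25² = 0.0016 + 0.0625 + 0.0961 + 0.0004 + 0.0121 + 0.0004 + 0.0625 = 0.2356
B_A = 1 / 0.2356 = 4.2445
Σp_Cᵢ² = 0.02² + 0.30² + 0.23² + 0.13² + 0.20² + 0.02² + 0.10² = 0.0004 + 0.0900 + 0.0529 + 0.0169 + 0.0400 + 0.0004 + 0.0100 = 0.2106
B_C = 1 / 0.2106 = 4.7483
Ranking by B (broadest → narrowest): Species C (4.75) > Species A (4.24) > Species B (3.12)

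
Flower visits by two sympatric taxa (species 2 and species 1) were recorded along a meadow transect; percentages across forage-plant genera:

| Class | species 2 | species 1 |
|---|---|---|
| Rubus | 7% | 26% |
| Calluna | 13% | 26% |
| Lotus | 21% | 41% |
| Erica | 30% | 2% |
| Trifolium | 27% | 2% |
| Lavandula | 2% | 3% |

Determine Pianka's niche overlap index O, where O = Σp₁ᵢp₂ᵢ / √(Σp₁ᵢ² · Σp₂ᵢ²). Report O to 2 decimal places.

0.57

Convert percentages to proportions (divide by 100).
Σ p₁ᵢp₂ᵢ = 0.0182 + 0.0338 + 0.0861 + 0.0060 + 0.0054 + 0.0006 = 0.1501
Σp_1ᵢ² = 0.07² + 0.13² + 0.21² + 0.30² + 0.27² + 0.02² = 0.0049 + 0.0169 + 0.0441 + 0.0900 + 0.0729 + 0.0004 = 0.2292
Σp_2ᵢ² = 0.26² + 0.26² + 0.41² + 0.02² + 0.02² + 0.03² = 0.0676 + 0.0676 + 0.1681 + 0.0004 + 0.0004 + 0.0009 = 0.3050
O = 0.1501 / √(0.2292 × 0.3050) = 0.1501 / 0.26440 = 0.5677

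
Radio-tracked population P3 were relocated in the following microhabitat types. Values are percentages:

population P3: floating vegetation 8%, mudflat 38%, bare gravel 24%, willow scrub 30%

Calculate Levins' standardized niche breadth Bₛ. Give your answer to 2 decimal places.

0.78

Convert percentages to proportions (divide by 100).
Σpᵢ² = 0.08² + 0.38² + 0.24² + 0.30² = 0.0064 + 0.1444 + 0.0576 + 0.0900 = 0.2984
B = 1 / 0.2984 = 3.3512
Bₛ = (B − 1)/(n − 1) = (3.3512 − 1)/(4 − 1) = 2.3512/3 = 0.7837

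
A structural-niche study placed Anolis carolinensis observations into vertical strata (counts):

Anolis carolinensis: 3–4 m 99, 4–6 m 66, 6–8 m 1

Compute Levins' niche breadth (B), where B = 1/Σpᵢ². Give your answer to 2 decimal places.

Proportions for Anolis carolinensis (n=166): 99/166=0.5964, 66/166=0.3976, 1/166=0.0060
Σpᵢ² = 0.5964² + 0.3976² + 0.0060² = 0.355693 + 0.158086 + 0.000036 = 0.513815
B = 1 / 0.513815 = 1.9462

1.95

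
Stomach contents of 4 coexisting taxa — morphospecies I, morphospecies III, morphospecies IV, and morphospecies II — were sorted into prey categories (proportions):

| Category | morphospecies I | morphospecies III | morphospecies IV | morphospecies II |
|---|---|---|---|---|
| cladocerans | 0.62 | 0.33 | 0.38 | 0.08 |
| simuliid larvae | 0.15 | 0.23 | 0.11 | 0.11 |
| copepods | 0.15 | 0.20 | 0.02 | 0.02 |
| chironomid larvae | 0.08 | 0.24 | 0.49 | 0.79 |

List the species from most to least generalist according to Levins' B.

Σp_Iᵢ² = 0.62² + 0.15² + 0.15² + 0.08² = 0.3844 + 0.0225 + 0.0225 + 0.0064 = 0.4358
B_I = 1 / 0.4358 = 2.2946
Σp_IIIᵢ² = 0.33² + 0.23² + 0.20² + 0.24² = 0.1089 + 0.0529 + 0.0400 + 0.0576 = 0.2594
B_III = 1 / 0.2594 = 3.8551
Σp_IVᵢ² = 0.38² + 0.11² + 0.02² + 0.49² = 0.1444 + 0.0121 + 0.0004 + 0.2401 = 0.3970
B_IV = 1 / 0.3970 = 2.5189
Σp_IIᵢ² = 0.08² + 0.11² + 0.02² + 0.79² = 0.0064 + 0.0121 + 0.0004 + 0.6241 = 0.6430
B_II = 1 / 0.6430 = 1.5552
Ranking by B (broadest → narrowest): morphospecies III (3.86) > morphospecies IV (2.52) > morphospecies I (2.29) > morphospecies II (1.56)

morphospecies III > morphospecies IV > morphospecies I > morphospecies II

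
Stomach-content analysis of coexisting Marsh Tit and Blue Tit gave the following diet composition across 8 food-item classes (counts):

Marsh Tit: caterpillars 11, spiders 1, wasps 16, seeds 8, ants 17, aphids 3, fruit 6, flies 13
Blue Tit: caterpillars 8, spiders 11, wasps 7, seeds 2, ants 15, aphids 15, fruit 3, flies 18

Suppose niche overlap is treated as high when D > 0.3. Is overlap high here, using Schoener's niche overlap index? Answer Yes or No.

Yes

Proportions for Marsh Tit (n=75): 11/75=0.1467, 1/75=0.0133, 16/75=0.2133, 8/75=0.1067, 17/75=0.2267, 3/75=0.0400, 6/75=0.0800, 13/75=0.1733
Proportions for Blue Tit (n=79): 8/79=0.1013, 11/79=0.1392, 7/79=0.0886, 2/79=0.0253, 15/79=0.1899, 15/79=0.1899, 3/79=0.0380, 18/79=0.2278
Σ|p₁ᵢ − p₂ᵢ| = 0.0454 + 0.1259 + 0.1247 + 0.0814 + 0.0368 + 0.1499 + 0.0420 + 0.0545 = 0.6606
D = 1 − ½ × 0.6606 = 1 − 0.33030 = 0.66970
D = 0.66970 > 0.3 → Yes.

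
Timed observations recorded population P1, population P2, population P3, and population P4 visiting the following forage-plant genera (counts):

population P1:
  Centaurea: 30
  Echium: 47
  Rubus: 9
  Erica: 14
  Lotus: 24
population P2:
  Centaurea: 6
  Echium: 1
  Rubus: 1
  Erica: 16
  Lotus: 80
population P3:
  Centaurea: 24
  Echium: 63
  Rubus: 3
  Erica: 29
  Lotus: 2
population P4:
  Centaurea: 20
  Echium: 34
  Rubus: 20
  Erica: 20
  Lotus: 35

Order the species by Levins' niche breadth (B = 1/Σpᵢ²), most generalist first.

Proportions for population P1 (n=124): 30/124=0.2419, 47/124=0.3790, 9/124=0.0726, 14/124=0.1129, 24/124=0.1935
Proportions for population P2 (n=104): 6/104=0.0577, 1/104=0.0096, 1/104=0.0096, 16/104=0.1538, 80/104=0.7692
Proportions for population P3 (n=121): 24/121=0.1983, 63/121=0.5207, 3/121=0.0248, 29/121=0.2397, 2/121=0.0165
Proportions for population P4 (n=129): 20/129=0.1550, 34/129=0.2636, 20/129=0.1550, 20/129=0.1550, 35/129=0.2713
Σp_P1ᵢ² = 0.2419² + 0.3790² + 0.0726² + 0.1129² + 0.1935² = 0.058516 + 0.143641 + 0.005271 + 0.012746 + 0.037442 = 0.257616
B_P1 = 1 / 0.257616 = 3.8817
Σp_P2ᵢ² = 0.0577² + 0.0096² + 0.0096² + 0.1538² + 0.7692² = 0.003329 + 0.000092 + 0.000092 + 0.023654 + 0.591669 = 0.618836
B_P2 = 1 / 0.618836 = 1.6159
Σp_P3ᵢ² = 0.1983² + 0.5207² + 0.0248² + 0.2397² + 0.0165² = 0.039323 + 0.271128 + 0.000615 + 0.057456 + 0.000272 = 0.368794
B_P3 = 1 / 0.368794 = 2.7115
Σp_P4ᵢ² = 0.1550² + 0.2636² + 0.1550² + 0.1550² + 0.2713² = 0.024025 + 0.069485 + 0.024025 + 0.024025 + 0.073604 = 0.215164
B_P4 = 1 / 0.215164 = 4.6476
Ranking by B (broadest → narrowest): population P4 (4.65) > population P1 (3.88) > population P3 (2.71) > population P2 (1.62)

population P4 > population P1 > population P3 > population P2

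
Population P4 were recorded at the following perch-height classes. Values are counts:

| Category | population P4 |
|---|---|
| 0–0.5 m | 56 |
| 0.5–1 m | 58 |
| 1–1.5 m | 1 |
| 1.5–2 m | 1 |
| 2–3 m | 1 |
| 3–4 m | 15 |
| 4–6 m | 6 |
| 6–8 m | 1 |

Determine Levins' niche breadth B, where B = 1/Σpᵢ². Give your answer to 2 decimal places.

Proportions for population P4 (n=139): 56/139=0.4029, 58/139=0.4173, 1/139=0.0072, 1/139=0.0072, 1/139=0.0072, 15/139=0.1079, 6/139=0.0432, 1/139=0.0072
Σpᵢ² = 0.4029² + 0.4173² + 0.0072² + 0.0072² + 0.0072² + 0.1079² + 0.0432² + 0.0072² = 0.162328 + 0.174139 + 0.000052 + 0.000052 + 0.000052 + 0.011642 + 0.001866 + 0.000052 = 0.350183
B = 1 / 0.350183 = 2.8556

2.86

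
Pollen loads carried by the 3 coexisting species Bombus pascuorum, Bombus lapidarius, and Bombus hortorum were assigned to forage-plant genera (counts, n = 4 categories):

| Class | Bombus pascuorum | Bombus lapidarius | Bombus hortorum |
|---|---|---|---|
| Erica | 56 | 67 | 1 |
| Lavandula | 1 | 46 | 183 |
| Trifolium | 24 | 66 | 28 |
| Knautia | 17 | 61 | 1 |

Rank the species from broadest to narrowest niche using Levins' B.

Bombus lapidarius > Bombus pascuorum > Bombus hortorum

Proportions for Bombus pascuorum (n=98): 56/98=0.5714, 1/98=0.0102, 24/98=0.2449, 17/98=0.1735
Proportions for Bombus lapidarius (n=240): 67/240=0.2792, 46/240=0.1917, 66/240=0.2750, 61/240=0.2542
Proportions for Bombus hortorum (n=213): 1/213=0.0047, 183/213=0.8592, 28/213=0.1315, 1/213=0.0047
Σp_pascᵢ² = 0.5714² + 0.0102² + 0.2449² + 0.1735² = 0.326498 + 0.000104 + 0.059976 + 0.030102 = 0.416680
B_pasc = 1 / 0.416680 = 2.3999
Σp_lapiᵢ² = 0.2792² + 0.1917² + 0.2750² + 0.2542² = 0.077953 + 0.036749 + 0.075625 + 0.064618 = 0.254945
B_lapi = 1 / 0.254945 = 3.9224
Σp_hortᵢ² = 0.0047² + 0.8592² + 0.1315² + 0.0047² = 0.000022 + 0.738225 + 0.017292 + 0.000022 = 0.755561
B_hort = 1 / 0.755561 = 1.3235
Ranking by B (broadest → narrowest): Bombus lapidarius (3.92) > Bombus pascuorum (2.40) > Bombus hortorum (1.32)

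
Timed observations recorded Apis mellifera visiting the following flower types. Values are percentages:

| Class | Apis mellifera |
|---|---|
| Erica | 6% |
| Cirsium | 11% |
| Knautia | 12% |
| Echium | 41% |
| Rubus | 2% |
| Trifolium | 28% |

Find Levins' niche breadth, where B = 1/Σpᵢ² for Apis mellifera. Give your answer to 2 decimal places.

3.61

Convert percentages to proportions (divide by 100).
Σpᵢ² = 0.06² + 0.11² + 0.12² + 0.41² + 0.02² + 0.28² = 0.0036 + 0.0121 + 0.0144 + 0.1681 + 0.0004 + 0.0784 = 0.2770
B = 1 / 0.2770 = 3.6101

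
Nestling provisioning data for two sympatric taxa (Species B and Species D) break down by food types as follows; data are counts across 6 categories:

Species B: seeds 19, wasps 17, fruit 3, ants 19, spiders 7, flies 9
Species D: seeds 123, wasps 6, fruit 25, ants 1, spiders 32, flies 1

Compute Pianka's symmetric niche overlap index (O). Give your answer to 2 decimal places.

0.63

Proportions for Species B (n=74): 19/74=0.2568, 17/74=0.2297, 3/74=0.0405, 19/74=0.2568, 7/74=0.0946, 9/74=0.1216
Proportions for Species D (n=188): 123/188=0.6543, 6/188=0.0319, 25/188=0.1330, 1/188=0.0053, 32/188=0.1702, 1/188=0.0053
Σ p₁ᵢp₂ᵢ = 0.168024 + 0.007327 + 0.005387 + 0.001361 + 0.016101 + 0.000644 = 0.198844
Σp_1ᵢ² = 0.2568² + 0.2297² + 0.0405² + 0.2568² + 0.0946² + 0.1216² = 0.065946 + 0.052762 + 0.001640 + 0.065946 + 0.008949 + 0.014787 = 0.210030
Σp_2ᵢ² = 0.6543² + 0.0319² + 0.1330² + 0.0053² + 0.1702² + 0.0053² = 0.428108 + 0.001018 + 0.017689 + 0.000028 + 0.028968 + 0.000028 = 0.475839
O = 0.198844 / √(0.210030 × 0.475839) = 0.198844 / 0.3161336 = 0.6290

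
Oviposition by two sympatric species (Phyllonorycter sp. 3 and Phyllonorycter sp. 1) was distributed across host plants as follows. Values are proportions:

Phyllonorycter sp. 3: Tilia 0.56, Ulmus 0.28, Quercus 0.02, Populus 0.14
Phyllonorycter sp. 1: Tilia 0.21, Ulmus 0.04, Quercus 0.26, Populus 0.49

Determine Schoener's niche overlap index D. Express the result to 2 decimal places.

0.41

Σ|p₁ᵢ − p₂ᵢ| = 0.35 + 0.24 + 0.24 + 0.35 = 1.18
D = 1 − ½ × 1.18 = 1 − 0.590 = 0.4100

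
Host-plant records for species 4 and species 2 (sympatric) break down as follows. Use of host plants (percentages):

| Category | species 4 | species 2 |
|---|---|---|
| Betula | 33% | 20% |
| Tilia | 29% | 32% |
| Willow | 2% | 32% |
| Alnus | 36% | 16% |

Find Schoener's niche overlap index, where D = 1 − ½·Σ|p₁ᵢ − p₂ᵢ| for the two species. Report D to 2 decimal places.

Convert percentages to proportions (divide by 100).
Σ|p₁ᵢ − p₂ᵢ| = 0.13 + 0.03 + 0.30 + 0.20 = 0.66
D = 1 − ½ × 0.66 = 1 − 0.330 = 0.6700

0.67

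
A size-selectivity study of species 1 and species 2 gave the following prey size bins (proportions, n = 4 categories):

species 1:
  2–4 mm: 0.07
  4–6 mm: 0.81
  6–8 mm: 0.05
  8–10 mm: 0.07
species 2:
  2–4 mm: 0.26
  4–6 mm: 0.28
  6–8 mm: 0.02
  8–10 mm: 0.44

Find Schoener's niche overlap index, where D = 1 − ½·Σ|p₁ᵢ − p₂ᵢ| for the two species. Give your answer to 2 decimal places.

Σ|p₁ᵢ − p₂ᵢ| = 0.19 + 0.53 + 0.03 + 0.37 = 1.12
D = 1 − ½ × 1.12 = 1 − 0.560 = 0.4400

0.44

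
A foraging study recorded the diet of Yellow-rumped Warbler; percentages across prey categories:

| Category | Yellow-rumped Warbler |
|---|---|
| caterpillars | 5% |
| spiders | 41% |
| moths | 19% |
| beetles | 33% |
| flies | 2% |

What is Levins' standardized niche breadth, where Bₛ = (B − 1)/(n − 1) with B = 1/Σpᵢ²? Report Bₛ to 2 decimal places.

0.54

Convert percentages to proportions (divide by 100).
Σpᵢ² = 0.05² + 0.41² + 0.19² + 0.33² + 0.02² = 0.0025 + 0.1681 + 0.0361 + 0.1089 + 0.0004 = 0.3160
B = 1 / 0.3160 = 3.1646
Bₛ = (B − 1)/(n − 1) = (3.1646 − 1)/(5 − 1) = 2.1646/4 = 0.5412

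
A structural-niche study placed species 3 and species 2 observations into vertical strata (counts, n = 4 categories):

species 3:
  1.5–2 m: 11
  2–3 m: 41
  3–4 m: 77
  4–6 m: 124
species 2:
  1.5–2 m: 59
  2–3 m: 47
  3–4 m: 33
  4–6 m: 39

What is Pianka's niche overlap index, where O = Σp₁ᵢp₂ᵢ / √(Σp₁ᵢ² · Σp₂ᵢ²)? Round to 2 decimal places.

Proportions for species 3 (n=253): 11/253=0.0435, 41/253=0.1621, 77/253=0.3043, 124/253=0.4901
Proportions for species 2 (n=178): 59/178=0.3315, 47/178=0.2640, 33/178=0.1854, 39/178=0.2191
Σ p₁ᵢp₂ᵢ = 0.014420 + 0.042794 + 0.056417 + 0.107381 = 0.221012
Σp_1ᵢ² = 0.0435² + 0.1621² + 0.3043² + 0.4901² = 0.001892 + 0.026276 + 0.092598 + 0.240198 = 0.360964
Σp_2ᵢ² = 0.3315² + 0.2640² + 0.1854² + 0.2191² = 0.109892 + 0.069696 + 0.034373 + 0.048005 = 0.261966
O = 0.221012 / √(0.360964 × 0.261966) = 0.221012 / 0.3075066 = 0.7187

0.72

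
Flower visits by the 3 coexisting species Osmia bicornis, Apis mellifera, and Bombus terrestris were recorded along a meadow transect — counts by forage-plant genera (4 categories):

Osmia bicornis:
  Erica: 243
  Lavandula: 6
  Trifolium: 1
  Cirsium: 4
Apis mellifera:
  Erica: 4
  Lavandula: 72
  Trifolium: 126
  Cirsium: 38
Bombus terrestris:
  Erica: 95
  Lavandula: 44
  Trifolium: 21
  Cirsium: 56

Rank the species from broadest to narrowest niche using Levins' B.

Bombus terrestris > Apis mellifera > Osmia bicornis

Proportions for Osmia bicornis (n=254): 243/254=0.9567, 6/254=0.0236, 1/254=0.0039, 4/254=0.0157
Proportions for Apis mellifera (n=240): 4/240=0.0167, 72/240=0.3000, 126/240=0.5250, 38/240=0.1583
Proportions for Bombus terrestris (n=216): 95/216=0.4398, 44/216=0.2037, 21/216=0.0972, 56/216=0.2593
Σp_bicoᵢ² = 0.9567² + 0.0236² + 0.0039² + 0.0157² = 0.915275 + 0.000557 + 0.000015 + 0.000246 = 0.916093
B_bico = 1 / 0.916093 = 1.0916
Σp_mellᵢ² = 0.0167² + 0.3000² + 0.5250² + 0.1583² = 0.000279 + 0.090000 + 0.275625 + 0.025059 = 0.390963
B_mell = 1 / 0.390963 = 2.5578
Σp_terrᵢ² = 0.4398² + 0.2037² + 0.0972² + 0.2593² = 0.193424 + 0.041494 + 0.009448 + 0.067236 = 0.311602
B_terr = 1 / 0.311602 = 3.2092
Ranking by B (broadest → narrowest): Bombus terrestris (3.21) > Apis mellifera (2.56) > Osmia bicornis (1.09)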